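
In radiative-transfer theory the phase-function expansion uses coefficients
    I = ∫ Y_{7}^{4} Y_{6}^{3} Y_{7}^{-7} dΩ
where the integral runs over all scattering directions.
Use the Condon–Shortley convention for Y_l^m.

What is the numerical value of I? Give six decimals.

-0.169125

m-sum 0 ✓  L=20 even ✓  1≤7≤13 ✓
Π(2lᵢ+1) = 15×13×15 = 2925
triangle coeff Δ(7,6,7) = 1/2444321880
Σ_t [0,6]: t=0:+1/2612736000 t=1:−1/20736000 t=2:+1/1658880 t=3:−1/746496 t=4:+1/1658880 t=5:−1/20736000 t=6:+1/2612736000 = -1/4354560
(3j)²=1000/138567 [(7 6 7; 0 0 0)], sign=+1
Σ_t [3,3]: t=3:−1/1045094400 = -1/1045094400
(3j)²=11/646 [(7 6 7; 4 3 -7)], sign=-1
⇒ 4πI² = 37500/104329
I = (-1)√(37500/104329/(4π)) = -0.16912514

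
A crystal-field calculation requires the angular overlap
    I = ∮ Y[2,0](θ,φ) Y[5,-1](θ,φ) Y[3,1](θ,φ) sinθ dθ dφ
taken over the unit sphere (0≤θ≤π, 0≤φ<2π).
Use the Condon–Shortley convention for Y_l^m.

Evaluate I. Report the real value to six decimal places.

Checks pass: Σm=0; 10 even; l₃=3∈[3,7].
(2·2+1)(2·5+1)(2·3+1) = 385
Δ: 4! 0! 6! / 11! → 1/2310
sum: t=2:+1/144 = 1/144
3j²(2 5 3; 0 0 0) = Δ·Π!·Σ² = 10/231  (sign -1)
sum: t=2:+1/192 = 1/192
3j²(2 5 3; 0 -1 1) = Δ·Π!·Σ² = 3/77  (sign +1)
combine: 4πI² = 385·10/231·3/77 = 50/77
take √, sign -1: I = -0.22731846

-0.227318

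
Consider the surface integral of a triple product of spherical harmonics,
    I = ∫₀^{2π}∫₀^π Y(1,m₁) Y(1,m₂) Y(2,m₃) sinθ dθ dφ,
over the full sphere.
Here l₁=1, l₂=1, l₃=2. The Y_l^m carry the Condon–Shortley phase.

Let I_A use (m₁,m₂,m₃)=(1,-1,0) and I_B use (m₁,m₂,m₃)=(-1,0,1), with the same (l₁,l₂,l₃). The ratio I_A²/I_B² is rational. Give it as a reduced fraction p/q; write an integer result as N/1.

Shared (l₁,l₂,l₃)=(1,1,2): N and (l;000)² cancel in I_A²/I_B².
A: Δ = 0!·2!·2!/5! = 1/30; Racah Σ t=0..0: t=0:+1/4 = 1/4; ⇒ 3j(1 1 2; 1 -1 0)² = 1/30, sgn +1
B: Δ = 0!·2!·2!/5! = 1/30; Racah Σ t=0..0: t=0:+1/2 = 1/2; ⇒ 3j(1 1 2; -1 0 1)² = 1/10, sgn -1
I_A²/I_B² = (1/30)/(1/10) = 1/3

1/3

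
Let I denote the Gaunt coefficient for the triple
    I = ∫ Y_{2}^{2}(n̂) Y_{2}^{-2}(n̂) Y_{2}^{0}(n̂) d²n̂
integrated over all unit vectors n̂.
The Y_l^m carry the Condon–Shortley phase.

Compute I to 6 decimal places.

-0.180224

Checks pass: Σm=0; 6 even; l₃=2∈[0,4].
(2·2+1)(2·2+1)(2·2+1) = 125
Δ: 2! 2! 2! / 7! → 1/630
sum: t=0:+1/8 t=1:−1/1 t=2:+1/8 = -3/4
3j²(2 2 2; 0 0 0) = Δ·Π!·Σ² = 2/35  (sign -1)
sum: t=0:+1/8 = 1/8
3j²(2 2 2; 2 -2 0) = Δ·Π!·Σ² = 2/35  (sign +1)
combine: 4πI² = 125·2/35·2/35 = 20/49
take √, sign -1: I = -0.18022375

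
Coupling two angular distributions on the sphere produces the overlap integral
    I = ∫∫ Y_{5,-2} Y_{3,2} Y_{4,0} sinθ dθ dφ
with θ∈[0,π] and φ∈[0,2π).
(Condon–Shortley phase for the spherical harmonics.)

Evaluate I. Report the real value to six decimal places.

-0.065427

m-sum 0 ✓  L=12 even ✓  2≤4≤8 ✓
Π(2lᵢ+1) = 11×7×9 = 693
triangle coeff Δ(5,3,4) = 1/180180
Σ_t [1,3]: t=1:−1/576 t=2:+1/144 t=3:−1/576 = 1/288
(3j)²=20/1001 [(5 3 4; 0 0 0)], sign=+1
Σ_t [3,4]: t=3:−1/576 t=4:+1/864 = -1/1728
(3j)²=5/1287 [(5 3 4; -2 2 0)], sign=-1
⇒ 4πI² = 100/1859
I = (-1)√(100/1859/(4π)) = -0.06542675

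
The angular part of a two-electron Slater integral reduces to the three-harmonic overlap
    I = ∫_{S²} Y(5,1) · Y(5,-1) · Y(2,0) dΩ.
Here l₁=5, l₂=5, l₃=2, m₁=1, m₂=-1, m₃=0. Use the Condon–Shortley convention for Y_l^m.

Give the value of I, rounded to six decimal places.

Checks pass: Σm=0; 12 even; l₃=2∈[0,10].
(2·5+1)(2·5+1)(2·2+1) = 605
Δ: 8! 2! 2! / 13! → 1/38610
sum: t=3:−1/2880 t=4:+1/576 t=5:−1/2880 = 1/960
3j²(5 5 2; 0 0 0) = Δ·Π!·Σ² = 10/429  (sign +1)
sum: t=2:+1/5760 t=3:−1/720 t=4:+1/2304 = -1/1280
3j²(5 5 2; 1 -1 0) = Δ·Π!·Σ² = 27/1430  (sign -1)
combine: 4πI² = 605·10/429·27/1430 = 45/169
take √, sign -1: I = -0.14556534

-0.145565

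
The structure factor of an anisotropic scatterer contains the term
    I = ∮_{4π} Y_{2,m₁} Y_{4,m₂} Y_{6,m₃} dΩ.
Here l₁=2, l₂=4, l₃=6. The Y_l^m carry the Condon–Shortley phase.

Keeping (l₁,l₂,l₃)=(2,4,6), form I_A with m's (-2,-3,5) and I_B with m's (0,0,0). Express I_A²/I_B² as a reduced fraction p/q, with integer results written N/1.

l's match ⇒ only the (l;m) 3-j factors differ between A and B.
A: triangle coeff Δ(2,4,6) = 1/6435; Σ_t [0,0]: t=0:+1/120960 = 1/120960; (3j)²=2/39 [(2 4 6; -2 -3 5)], sign=-1
B: triangle coeff Δ(2,4,6) = 1/6435; Σ_t [0,0]: t=0:+1/2304 = 1/2304; (3j)²=5/143 [(2 4 6; 0 0 0)], sign=+1
I_A²/I_B² = (2/39)/(5/143) = 22/15

22/15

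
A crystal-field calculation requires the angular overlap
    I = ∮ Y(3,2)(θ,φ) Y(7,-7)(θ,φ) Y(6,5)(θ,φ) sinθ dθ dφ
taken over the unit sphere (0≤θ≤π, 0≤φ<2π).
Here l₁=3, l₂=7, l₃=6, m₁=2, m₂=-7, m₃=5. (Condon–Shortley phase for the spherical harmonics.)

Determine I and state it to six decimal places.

-0.201189

m-sum 0 ✓  L=16 even ✓  4≤6≤10 ✓
Π(2lᵢ+1) = 7×15×13 = 1365
triangle coeff Δ(3,7,6) = 1/2042040
Σ_t [1,3]: t=1:−1/207360 t=2:+1/57600 t=3:−1/207360 = 1/129600
(3j)²=168/12155 [(3 7 6; 0 0 0)], sign=+1
Σ_t [0,0]: t=0:+1/87091200 = 1/87091200
(3j)²=11/408 [(3 7 6; 2 -7 5)], sign=-1
⇒ 4πI² = 147/289
I = (-1)√(147/289/(4π)) = -0.20118927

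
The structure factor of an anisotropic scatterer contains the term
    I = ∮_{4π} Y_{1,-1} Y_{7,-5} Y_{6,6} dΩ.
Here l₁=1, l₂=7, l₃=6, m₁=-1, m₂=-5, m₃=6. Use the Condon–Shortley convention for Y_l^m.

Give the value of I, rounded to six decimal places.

m-sum 0 ✓  L=14 even ✓  6≤6≤8 ✓
Π(2lᵢ+1) = 3×15×13 = 585
triangle coeff Δ(1,7,6) = 1/1365
Σ_t [1,1]: t=1:−1/518400 = -1/518400
(3j)²=7/195 [(1 7 6; 0 0 0)], sign=-1
Σ_t [2,2]: t=2:+1/958003200 = 1/958003200
(3j)²=1/1365 [(1 7 6; -1 -5 6)], sign=+1
⇒ 4πI² = 1/65
I = (-1)√(1/65/(4π)) = -0.03498955

-0.034990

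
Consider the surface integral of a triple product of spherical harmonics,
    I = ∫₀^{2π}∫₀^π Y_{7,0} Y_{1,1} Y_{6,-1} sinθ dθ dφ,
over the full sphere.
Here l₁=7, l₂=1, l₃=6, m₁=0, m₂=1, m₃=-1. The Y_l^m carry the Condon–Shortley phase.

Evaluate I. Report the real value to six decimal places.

Checks pass: Σm=0; 14 even; l₃=6∈[6,8].
(2·7+1)(2·1+1)(2·6+1) = 585
Δ: 2! 12! 0! / 15! → 1/1365
sum: t=1:−1/518400 = -1/518400
3j²(7 1 6; 0 0 0) = Δ·Π!·Σ² = 7/195  (sign -1)
sum: t=2:+1/1209600 = 1/1209600
3j²(7 1 6; 0 1 -1) = Δ·Π!·Σ² = 1/65  (sign -1)
combine: 4πI² = 585·7/195·1/65 = 21/65
take √, sign +1: I = 0.16034227

0.160342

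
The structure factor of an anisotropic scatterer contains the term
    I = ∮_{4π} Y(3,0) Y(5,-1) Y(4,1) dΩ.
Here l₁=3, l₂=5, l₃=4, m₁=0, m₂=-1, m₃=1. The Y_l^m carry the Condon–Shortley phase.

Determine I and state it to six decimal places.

Rules hold: Σm=0, L=12 even, 2≤4≤8.
N = 7·11·9 = 693
Δ = 4!·2!·6!/13! = 1/180180
Racah Σ t=1..3: t=1:−1/576 t=2:+1/144 t=3:−1/576 = 1/288
⇒ 3j(3 5 4; 0 0 0)² = 20/1001, sgn +1
Racah Σ t=1..3: t=1:−1/432 t=2:+1/192 t=3:−1/1440 = 19/8640
⇒ 3j(3 5 4; 0 -1 1)² = 361/30030, sgn -1
4πI² = N·(3j₀)²·(3jₘ)² = 2166/13013
I = -1·√(0.166449/4π) = -0.11508947

-0.115089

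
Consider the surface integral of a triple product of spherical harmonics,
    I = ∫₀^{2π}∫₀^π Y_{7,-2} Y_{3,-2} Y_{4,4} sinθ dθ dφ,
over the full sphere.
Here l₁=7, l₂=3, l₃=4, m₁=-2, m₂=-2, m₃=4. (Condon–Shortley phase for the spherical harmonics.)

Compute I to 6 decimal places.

Checks pass: Σm=0; 14 even; l₃=4∈[4,10].
(2·7+1)(2·3+1)(2·4+1) = 945
Δ: 6! 8! 0! / 15! → 1/45045
sum: t=3:−1/20736 = -1/20736
3j²(7 3 4; 0 0 0) = Δ·Π!·Σ² = 35/1287  (sign -1)
sum: t=1:−1/4838400 = -1/4838400
3j²(7 3 4; -2 -2 4) = Δ·Π!·Σ² = 1/5005  (sign -1)
combine: 4πI² = 945·35/1287·1/5005 = 105/20449
take √, sign +1: I = 0.02021407

0.020214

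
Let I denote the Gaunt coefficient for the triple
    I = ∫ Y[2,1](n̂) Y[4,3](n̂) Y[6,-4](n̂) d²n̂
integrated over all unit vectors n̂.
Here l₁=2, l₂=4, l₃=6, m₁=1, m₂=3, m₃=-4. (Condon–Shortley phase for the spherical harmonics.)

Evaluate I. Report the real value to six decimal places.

Checks pass: Σm=0; 12 even; l₃=6∈[2,6].
(2·2+1)(2·4+1)(2·6+1) = 585
Δ: 0! 4! 8! / 13! → 1/6435
sum: t=0:+1/2304 = 1/2304
3j²(2 4 6; 0 0 0) = Δ·Π!·Σ² = 5/143  (sign +1)
sum: t=0:+1/30240 = 1/30240
3j²(2 4 6; 1 3 -4) = Δ·Π!·Σ² = 16/429  (sign +1)
combine: 4πI² = 585·5/143·16/429 = 1200/1573
take √, sign +1: I = 0.24638901

0.246389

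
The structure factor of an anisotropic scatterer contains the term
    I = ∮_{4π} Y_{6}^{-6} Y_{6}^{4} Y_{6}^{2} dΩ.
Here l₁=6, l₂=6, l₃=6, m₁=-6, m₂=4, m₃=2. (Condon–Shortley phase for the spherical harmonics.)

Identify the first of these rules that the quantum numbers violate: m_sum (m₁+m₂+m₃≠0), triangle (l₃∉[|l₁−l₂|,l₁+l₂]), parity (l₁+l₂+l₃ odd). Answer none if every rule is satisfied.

m₁+m₂+m₃ = -6 + 4 + 2 = 0  ✓
triangle: |6−6|=0 ≤ l₃=6 ≤ 6+6=12  ✓
parity: l₁+l₂+l₃ = 18 is even  ✓

none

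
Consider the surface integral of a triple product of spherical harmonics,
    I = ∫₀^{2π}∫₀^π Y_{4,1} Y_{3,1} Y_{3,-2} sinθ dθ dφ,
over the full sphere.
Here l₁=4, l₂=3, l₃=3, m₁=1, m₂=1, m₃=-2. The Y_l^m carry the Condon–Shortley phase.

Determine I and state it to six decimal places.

m-sum 0 ✓  L=10 even ✓  1≤3≤7 ✓
Π(2lᵢ+1) = 9×7×7 = 441
triangle coeff Δ(4,3,3) = 1/34650
Σ_t [1,3]: t=1:−1/72 t=2:+1/16 t=3:−1/72 = 5/144
(3j)²=2/77 [(4 3 3; 0 0 0)], sign=-1
Σ_t [2,3]: t=2:+1/48 t=3:−1/144 = 1/72
(3j)²=16/693 [(4 3 3; 1 1 -2)], sign=-1
⇒ 4πI² = 32/121
I = (+1)√(32/121/(4π)) = 0.14506992

0.145070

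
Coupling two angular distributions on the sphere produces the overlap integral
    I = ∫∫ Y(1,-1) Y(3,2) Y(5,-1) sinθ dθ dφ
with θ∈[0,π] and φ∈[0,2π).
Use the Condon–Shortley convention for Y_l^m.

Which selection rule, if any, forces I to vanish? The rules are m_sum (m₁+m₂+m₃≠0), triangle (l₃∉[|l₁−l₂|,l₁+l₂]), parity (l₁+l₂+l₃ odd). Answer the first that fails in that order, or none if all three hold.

triangle

Σmᵢ = 0  ✓
l₃∈[|l₁−l₂|,l₁+l₂]=[2,4], have l₃=5  ✗
Σlᵢ = 9 ⇒ odd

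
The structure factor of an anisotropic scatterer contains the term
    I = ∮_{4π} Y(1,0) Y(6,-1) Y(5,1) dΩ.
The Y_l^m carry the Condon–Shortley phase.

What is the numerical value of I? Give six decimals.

m-sum 0 ✓  L=12 even ✓  5≤5≤7 ✓
Π(2lᵢ+1) = 3×13×11 = 429
triangle coeff Δ(1,6,5) = 1/858
Σ_t [1,1]: t=1:−1/14400 = -1/14400
(3j)²=6/143 [(1 6 5; 0 0 0)], sign=+1
Σ_t [1,1]: t=1:−1/17280 = -1/17280
(3j)²=35/858 [(1 6 5; 0 -1 1)], sign=-1
⇒ 4πI² = 105/143
I = (-1)√(105/143/(4π)) = -0.24172507

-0.241725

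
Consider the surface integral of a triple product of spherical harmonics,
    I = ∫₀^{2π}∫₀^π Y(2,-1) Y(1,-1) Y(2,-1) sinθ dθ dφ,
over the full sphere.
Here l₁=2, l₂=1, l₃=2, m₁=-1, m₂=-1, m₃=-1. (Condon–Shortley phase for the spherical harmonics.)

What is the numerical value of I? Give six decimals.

0.000000

m-sum = -1 − 1 − 1 = -3 ≠ 0 ⇒ I = 0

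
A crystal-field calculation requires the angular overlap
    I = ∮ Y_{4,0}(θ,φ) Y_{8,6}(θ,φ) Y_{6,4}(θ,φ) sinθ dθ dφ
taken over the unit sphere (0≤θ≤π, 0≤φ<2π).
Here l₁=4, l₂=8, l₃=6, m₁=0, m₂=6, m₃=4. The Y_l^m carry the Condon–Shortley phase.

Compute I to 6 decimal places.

0.000000

0 + 6 + 4 = 10 ≠ 0: azimuthal integral kills it; I = 0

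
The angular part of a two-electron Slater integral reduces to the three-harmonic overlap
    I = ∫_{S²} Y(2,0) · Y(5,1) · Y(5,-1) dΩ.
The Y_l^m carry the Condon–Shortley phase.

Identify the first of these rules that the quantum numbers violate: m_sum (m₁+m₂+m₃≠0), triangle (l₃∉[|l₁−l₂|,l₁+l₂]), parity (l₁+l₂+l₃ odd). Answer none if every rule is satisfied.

none

azimuthal sum: 0 + 1 − 1 = 0  ✓
3 ≤ 5 ≤ 7 (triangle on l)  ✓
L = 2 + 5 + 5 = 12 (even)  ✓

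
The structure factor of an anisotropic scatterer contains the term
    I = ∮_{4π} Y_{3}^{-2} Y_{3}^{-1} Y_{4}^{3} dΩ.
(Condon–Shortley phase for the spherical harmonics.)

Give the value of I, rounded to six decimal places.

Rules hold: Σm=0, L=10 even, 0≤4≤6.
N = 7·7·9 = 441
Δ = 2!·4!·4!/11! = 1/34650
Racah Σ t=0..2: t=0:+1/72 t=1:−1/16 t=2:+1/72 = -5/144
⇒ 3j(3 3 4; 0 0 0)² = 2/77, sgn -1
Racah Σ t=1..2: t=1:−1/144 t=2:+1/288 = -1/288
⇒ 3j(3 3 4; -2 -1 3)² = 1/99, sgn +1
4πI² = N·(3j₀)²·(3jₘ)² = 14/121
I = -1·√(0.115702/4π) = -0.09595473

-0.095955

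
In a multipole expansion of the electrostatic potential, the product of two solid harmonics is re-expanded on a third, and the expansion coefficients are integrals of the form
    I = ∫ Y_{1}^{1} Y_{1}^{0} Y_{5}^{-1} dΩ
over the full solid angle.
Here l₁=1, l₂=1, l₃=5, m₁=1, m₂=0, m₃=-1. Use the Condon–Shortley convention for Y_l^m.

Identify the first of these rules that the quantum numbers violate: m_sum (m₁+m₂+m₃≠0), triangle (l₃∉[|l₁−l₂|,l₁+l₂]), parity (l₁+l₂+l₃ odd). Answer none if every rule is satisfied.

triangle

m₁+m₂+m₃ = 1 + 0 − 1 = 0  ✓
triangle: |1−1|=0 ≤ l₃=5 ≤ 1+1=2  ✗
parity: l₁+l₂+l₃ = 7 is odd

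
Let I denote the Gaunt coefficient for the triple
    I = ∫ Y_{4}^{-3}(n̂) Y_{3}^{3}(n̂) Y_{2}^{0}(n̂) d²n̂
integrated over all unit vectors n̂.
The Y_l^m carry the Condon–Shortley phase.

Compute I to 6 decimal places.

Σlᵢ=9 odd — θ-integrand is odd under cosθ→−cosθ; I=0

0.000000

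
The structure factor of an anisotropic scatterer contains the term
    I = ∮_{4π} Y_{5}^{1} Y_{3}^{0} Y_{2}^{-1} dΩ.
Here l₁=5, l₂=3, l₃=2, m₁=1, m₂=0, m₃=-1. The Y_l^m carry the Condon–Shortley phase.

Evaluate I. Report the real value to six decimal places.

Checks pass: Σm=0; 10 even; l₃=2∈[2,8].
(2·5+1)(2·3+1)(2·2+1) = 385
Δ: 6! 4! 0! / 11! → 1/2310
sum: t=3:−1/144 = -1/144
3j²(5 3 2; 0 0 0) = Δ·Π!·Σ² = 10/231  (sign -1)
sum: t=3:−1/216 = -1/216
3j²(5 3 2; 1 0 -1) = Δ·Π!·Σ² = 8/231  (sign +1)
combine: 4πI² = 385·10/231·8/231 = 400/693
take √, sign -1: I = -0.21431790

-0.214318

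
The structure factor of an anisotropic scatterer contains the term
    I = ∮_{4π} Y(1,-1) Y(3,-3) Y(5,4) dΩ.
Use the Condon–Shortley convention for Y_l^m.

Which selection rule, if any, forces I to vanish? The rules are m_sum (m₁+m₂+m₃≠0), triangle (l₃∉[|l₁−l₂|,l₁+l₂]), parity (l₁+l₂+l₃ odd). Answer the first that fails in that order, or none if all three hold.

m₁+m₂+m₃ = -1 − 3 + 4 = 0  ✓
triangle: |1−3|=2 ≤ l₃=5 ≤ 1+3=4  ✗
parity: l₁+l₂+l₃ = 9 is odd

triangle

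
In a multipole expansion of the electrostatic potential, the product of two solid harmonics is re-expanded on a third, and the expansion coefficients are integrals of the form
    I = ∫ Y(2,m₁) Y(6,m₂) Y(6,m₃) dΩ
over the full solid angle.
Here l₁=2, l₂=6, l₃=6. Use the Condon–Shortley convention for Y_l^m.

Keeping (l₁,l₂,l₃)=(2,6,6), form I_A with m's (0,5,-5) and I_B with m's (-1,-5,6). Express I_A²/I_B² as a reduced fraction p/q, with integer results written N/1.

Same 2,6,6: normalisation and zero-m 3j drop out of the ratio.
A: Δ: 2! 2! 10! / 15! → 1/90090; sum: t=1:−1/3628800 t=2:+1/1451520 = 1/2419200; 3j²(2 6 6; 0 5 -5) = Δ·Π!·Σ² = 11/910  (sign -1)
B: Δ: 2! 2! 10! / 15! → 1/90090; sum: t=1:−1/7257600 = -1/7257600; 3j²(2 6 6; -1 -5 6) = Δ·Π!·Σ² = 11/455  (sign -1)
I_A²/I_B² = (11/910)/(11/455) = 1/2

1/2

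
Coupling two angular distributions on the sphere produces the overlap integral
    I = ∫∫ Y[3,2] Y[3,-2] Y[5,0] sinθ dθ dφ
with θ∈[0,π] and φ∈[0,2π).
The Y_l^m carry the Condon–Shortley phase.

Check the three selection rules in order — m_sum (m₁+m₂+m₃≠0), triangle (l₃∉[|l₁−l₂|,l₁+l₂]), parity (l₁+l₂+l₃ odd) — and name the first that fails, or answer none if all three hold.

parity

m₁+m₂+m₃ = 2 − 2 + 0 = 0  ✓
triangle: |3−3|=0 ≤ l₃=5 ≤ 3+3=6  ✓
parity: l₁+l₂+l₃ = 11 is odd  ✗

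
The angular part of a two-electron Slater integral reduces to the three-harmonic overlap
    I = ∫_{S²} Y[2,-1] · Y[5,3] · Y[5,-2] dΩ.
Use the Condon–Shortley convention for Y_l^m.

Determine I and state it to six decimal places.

Checks pass: Σm=0; 12 even; l₃=5∈[3,7].
(2·2+1)(2·5+1)(2·5+1) = 605
Δ: 2! 2! 8! / 13! → 1/38610
sum: t=0:+1/2880 t=1:−1/576 t=2:+1/2880 = -1/960
3j²(2 5 5; 0 0 0) = Δ·Π!·Σ² = 10/429  (sign +1)
sum: t=1:−1/10080 t=2:+1/2880 = 1/4032
3j²(2 5 5; -1 3 -2) = Δ·Π!·Σ² = 10/429  (sign -1)
combine: 4πI² = 605·10/429·10/429 = 500/1521
take √, sign -1: I = -0.16173926

-0.161739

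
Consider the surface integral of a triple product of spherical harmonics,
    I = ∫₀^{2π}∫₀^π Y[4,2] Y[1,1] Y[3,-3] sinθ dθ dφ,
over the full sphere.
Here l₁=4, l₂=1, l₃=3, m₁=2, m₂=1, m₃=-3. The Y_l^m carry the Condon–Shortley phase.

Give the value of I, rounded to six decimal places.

0.061558

m-sum 0 ✓  L=8 even ✓  3≤3≤5 ✓
Π(2lᵢ+1) = 9×3×7 = 189
triangle coeff Δ(4,1,3) = 1/252
Σ_t [1,1]: t=1:−1/36 = -1/36
(3j)²=4/63 [(4 1 3; 0 0 0)], sign=+1
Σ_t [2,2]: t=2:+1/1440 = 1/1440
(3j)²=1/252 [(4 1 3; 2 1 -3)], sign=+1
⇒ 4πI² = 1/21
I = (+1)√(1/21/(4π)) = 0.06155813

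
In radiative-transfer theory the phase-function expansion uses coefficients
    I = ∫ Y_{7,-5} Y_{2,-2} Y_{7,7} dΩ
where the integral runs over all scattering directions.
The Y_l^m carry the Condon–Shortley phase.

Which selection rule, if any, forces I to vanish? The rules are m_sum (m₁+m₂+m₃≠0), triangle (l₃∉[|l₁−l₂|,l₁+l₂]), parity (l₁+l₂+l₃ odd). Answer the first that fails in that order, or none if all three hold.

none

Σmᵢ = 0  ✓
l₃∈[|l₁−l₂|,l₁+l₂]=[5,9], have l₃=7  ✓
Σlᵢ = 16 ⇒ even  ✓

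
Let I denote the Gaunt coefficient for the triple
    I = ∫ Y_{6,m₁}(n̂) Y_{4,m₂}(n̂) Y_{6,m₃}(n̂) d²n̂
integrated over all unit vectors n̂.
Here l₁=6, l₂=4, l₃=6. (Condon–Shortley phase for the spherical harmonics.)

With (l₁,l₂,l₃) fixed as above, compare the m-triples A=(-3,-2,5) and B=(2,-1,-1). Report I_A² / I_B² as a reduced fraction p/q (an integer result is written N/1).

4752/2809

l's match ⇒ only the (l;m) 3-j factors differ between A and B.
A: triangle coeff Δ(6,4,6) = 1/15315300; Σ_t [1,2]: t=1:−1/1451520 t=2:+1/483840 = 1/725760; (3j)²=24/1547 [(6 4 6; -3 -2 5)], sign=-1
B: triangle coeff Δ(6,4,6) = 1/15315300; Σ_t [0,3]: t=0:+1/82944 t=1:−1/17280 t=2:+1/34560 t=3:−1/725760 = -53/2903040; (3j)²=2809/306306 [(6 4 6; 2 -1 -1)], sign=+1
I_A²/I_B² = (24/1547)/(2809/306306) = 4752/2809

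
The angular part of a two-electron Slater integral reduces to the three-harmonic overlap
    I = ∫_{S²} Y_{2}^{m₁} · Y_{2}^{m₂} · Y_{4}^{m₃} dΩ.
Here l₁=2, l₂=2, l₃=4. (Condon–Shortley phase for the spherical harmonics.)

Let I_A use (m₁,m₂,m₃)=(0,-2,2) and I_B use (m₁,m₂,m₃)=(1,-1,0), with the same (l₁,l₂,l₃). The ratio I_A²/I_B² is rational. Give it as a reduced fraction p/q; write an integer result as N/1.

15/16

l's match ⇒ only the (l;m) 3-j factors differ between A and B.
A: triangle coeff Δ(2,2,4) = 1/630; Σ_t [0,0]: t=0:+1/96 = 1/96; (3j)²=1/42 [(2 2 4; 0 -2 2)], sign=+1
B: triangle coeff Δ(2,2,4) = 1/630; Σ_t [0,0]: t=0:+1/36 = 1/36; (3j)²=8/315 [(2 2 4; 1 -1 0)], sign=+1
I_A²/I_B² = (1/42)/(8/315) = 15/16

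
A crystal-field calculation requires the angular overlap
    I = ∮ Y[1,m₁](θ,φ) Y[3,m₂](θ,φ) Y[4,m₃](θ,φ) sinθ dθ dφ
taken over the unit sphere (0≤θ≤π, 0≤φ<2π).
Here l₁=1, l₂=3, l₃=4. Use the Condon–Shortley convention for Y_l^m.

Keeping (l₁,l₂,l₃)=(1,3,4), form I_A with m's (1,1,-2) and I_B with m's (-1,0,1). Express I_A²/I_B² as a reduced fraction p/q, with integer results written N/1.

Same 1,3,4: normalisation and zero-m 3j drop out of the ratio.
A: Δ: 0! 2! 6! / 9! → 1/252; sum: t=0:+1/96 = 1/96; 3j²(1 3 4; 1 1 -2) = Δ·Π!·Σ² = 5/84  (sign +1)
B: Δ: 0! 2! 6! / 9! → 1/252; sum: t=0:+1/72 = 1/72; 3j²(1 3 4; -1 0 1) = Δ·Π!·Σ² = 5/126  (sign -1)
I_A²/I_B² = (5/84)/(5/126) = 3/2

3/2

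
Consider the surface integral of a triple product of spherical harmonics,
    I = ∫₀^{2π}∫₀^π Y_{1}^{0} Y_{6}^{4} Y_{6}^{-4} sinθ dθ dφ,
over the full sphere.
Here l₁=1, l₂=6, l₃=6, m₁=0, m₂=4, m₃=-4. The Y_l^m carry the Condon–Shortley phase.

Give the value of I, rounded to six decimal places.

0.000000

Σlᵢ=13 odd — θ-integrand is odd under cosθ→−cosθ; I=0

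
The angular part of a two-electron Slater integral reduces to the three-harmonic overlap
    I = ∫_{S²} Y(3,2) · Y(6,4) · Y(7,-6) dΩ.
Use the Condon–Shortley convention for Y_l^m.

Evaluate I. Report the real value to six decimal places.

0.183421

m-sum 0 ✓  L=16 even ✓  3≤7≤9 ✓
Π(2lᵢ+1) = 7×13×15 = 1365
triangle coeff Δ(3,6,7) = 1/2042040
Σ_t [0,2]: t=0:+1/207360 t=1:−1/57600 t=2:+1/207360 = -1/129600
(3j)²=168/12155 [(3 6 7; 0 0 0)], sign=+1
Σ_t [0,1]: t=0:+1/43545600 t=1:−1/8709120 = -1/10886400
(3j)²=8/357 [(3 6 7; 2 4 -6)], sign=+1
⇒ 4πI² = 1344/3179
I = (+1)√(1344/3179/(4π)) = 0.18342116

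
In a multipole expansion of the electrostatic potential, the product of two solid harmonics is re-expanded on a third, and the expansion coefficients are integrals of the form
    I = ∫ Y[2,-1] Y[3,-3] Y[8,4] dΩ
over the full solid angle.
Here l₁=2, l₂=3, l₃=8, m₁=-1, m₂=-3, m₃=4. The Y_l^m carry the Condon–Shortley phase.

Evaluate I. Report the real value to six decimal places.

|2−3|≤8≤2+3 violated ⇒ I = 0

0.000000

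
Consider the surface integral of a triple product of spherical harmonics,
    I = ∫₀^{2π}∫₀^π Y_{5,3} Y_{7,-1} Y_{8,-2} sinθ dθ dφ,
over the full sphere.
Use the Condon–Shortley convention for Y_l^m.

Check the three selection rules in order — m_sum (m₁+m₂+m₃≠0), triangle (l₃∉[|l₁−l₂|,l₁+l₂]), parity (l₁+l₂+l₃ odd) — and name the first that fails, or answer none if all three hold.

azimuthal sum: 3 − 1 − 2 = 0  ✓
2 ≤ 8 ≤ 12 (triangle on l)  ✓
L = 5 + 7 + 8 = 20 (even)  ✓

none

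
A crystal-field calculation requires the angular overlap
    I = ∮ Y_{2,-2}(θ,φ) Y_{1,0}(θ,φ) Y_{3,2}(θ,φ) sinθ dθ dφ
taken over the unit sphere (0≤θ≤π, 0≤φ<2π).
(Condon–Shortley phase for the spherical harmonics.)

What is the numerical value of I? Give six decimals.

0.184674

Checks pass: Σm=0; 6 even; l₃=3∈[1,3].
(2·2+1)(2·1+1)(2·3+1) = 105
Δ: 0! 4! 2! / 7! → 1/105
sum: t=0:+1/4 = 1/4
3j²(2 1 3; 0 0 0) = Δ·Π!·Σ² = 3/35  (sign -1)
sum: t=0:+1/24 = 1/24
3j²(2 1 3; -2 0 2) = Δ·Π!·Σ² = 1/21  (sign -1)
combine: 4πI² = 105·3/35·1/21 = 3/7
take √, sign +1: I = 0.18467439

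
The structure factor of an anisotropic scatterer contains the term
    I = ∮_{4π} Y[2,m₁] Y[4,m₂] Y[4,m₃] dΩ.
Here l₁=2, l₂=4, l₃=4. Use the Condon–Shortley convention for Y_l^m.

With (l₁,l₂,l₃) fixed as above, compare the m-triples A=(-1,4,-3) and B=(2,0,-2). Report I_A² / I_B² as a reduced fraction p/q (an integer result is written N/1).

49/45

Shared (l₁,l₂,l₃)=(2,4,4): N and (l;000)² cancel in I_A²/I_B².
A: Δ = 2!·2!·6!/11! = 1/13860; Racah Σ t=2..2: t=2:+1/1440 = 1/1440; ⇒ 3j(2 4 4; -1 4 -3)² = 7/165, sgn -1
B: Δ = 2!·2!·6!/11! = 1/13860; Racah Σ t=0..0: t=0:+1/192 = 1/192; ⇒ 3j(2 4 4; 2 0 -2)² = 3/77, sgn +1
I_A²/I_B² = (7/165)/(3/77) = 49/45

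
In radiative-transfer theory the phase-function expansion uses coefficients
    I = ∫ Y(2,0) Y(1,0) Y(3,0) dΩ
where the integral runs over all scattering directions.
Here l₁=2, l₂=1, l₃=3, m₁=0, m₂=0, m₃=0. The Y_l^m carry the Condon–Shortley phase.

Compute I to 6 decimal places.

Checks pass: Σm=0; 6 even; l₃=3∈[1,3].
(2·2+1)(2·1+1)(2·3+1) = 105
Δ: 0! 4! 2! / 7! → 1/105
sum: t=0:+1/4 = 1/4
3j²(2 1 3; 0 0 0) = Δ·Π!·Σ² = 3/35  (sign -1)
(m-triple is (0,0,0) — same symbol as above.)
combine: 4πI² = 105·3/35·3/35 = 27/35
take √, sign +1: I = 0.24776670

0.247767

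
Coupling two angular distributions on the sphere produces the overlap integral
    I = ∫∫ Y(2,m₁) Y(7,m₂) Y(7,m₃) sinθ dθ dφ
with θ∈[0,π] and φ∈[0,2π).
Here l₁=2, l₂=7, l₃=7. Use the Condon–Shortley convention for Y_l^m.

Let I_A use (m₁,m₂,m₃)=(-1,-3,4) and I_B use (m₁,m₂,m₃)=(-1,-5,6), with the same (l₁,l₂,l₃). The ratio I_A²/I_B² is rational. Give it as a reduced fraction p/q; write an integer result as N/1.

Same 2,7,7: normalisation and zero-m 3j drop out of the ratio.
A: Δ: 2! 2! 12! / 17! → 1/185640; sum: t=1:−1/4354560 t=2:+1/14515200 = -1/6220800; 3j²(2 7 7; -1 -3 4) = Δ·Π!·Σ² = 77/4420  (sign +1)
B: Δ: 2! 2! 12! / 17! → 1/185640; sum: t=1:−1/79833600 t=2:+1/958003200 = -1/87091200; 3j²(2 7 7; -1 -5 6) = Δ·Π!·Σ² = 121/4760  (sign +1)
I_A²/I_B² = (77/4420)/(121/4760) = 98/143

98/143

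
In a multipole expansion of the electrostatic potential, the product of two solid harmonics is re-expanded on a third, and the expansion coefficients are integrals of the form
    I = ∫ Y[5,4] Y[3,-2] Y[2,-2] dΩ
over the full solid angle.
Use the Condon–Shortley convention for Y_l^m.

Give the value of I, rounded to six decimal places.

0.268967

m-sum 0 ✓  L=10 even ✓  2≤2≤8 ✓
Π(2lᵢ+1) = 11×7×5 = 385
triangle coeff Δ(5,3,2) = 1/2310
Σ_t [3,3]: t=3:−1/144 = -1/144
(3j)²=10/231 [(5 3 2; 0 0 0)], sign=-1
Σ_t [1,1]: t=1:−1/2880 = -1/2880
(3j)²=3/55 [(5 3 2; 4 -2 -2)], sign=-1
⇒ 4πI² = 10/11
I = (+1)√(10/11/(4π)) = 0.26896683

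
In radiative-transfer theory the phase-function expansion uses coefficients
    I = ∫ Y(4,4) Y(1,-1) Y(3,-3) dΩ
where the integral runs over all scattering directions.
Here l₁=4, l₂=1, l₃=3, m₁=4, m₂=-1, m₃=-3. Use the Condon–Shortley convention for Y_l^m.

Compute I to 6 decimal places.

0.325735

Checks pass: Σm=0; 8 even; l₃=3∈[3,5].
(2·4+1)(2·1+1)(2·3+1) = 189
Δ: 2! 6! 0! / 9! → 1/252
sum: t=1:−1/36 = -1/36
3j²(4 1 3; 0 0 0) = Δ·Π!·Σ² = 4/63  (sign +1)
sum: t=0:+1/1440 = 1/1440
3j²(4 1 3; 4 -1 -3) = Δ·Π!·Σ² = 1/9  (sign +1)
combine: 4πI² = 189·4/63·1/9 = 4/3
take √, sign +1: I = 0.32573501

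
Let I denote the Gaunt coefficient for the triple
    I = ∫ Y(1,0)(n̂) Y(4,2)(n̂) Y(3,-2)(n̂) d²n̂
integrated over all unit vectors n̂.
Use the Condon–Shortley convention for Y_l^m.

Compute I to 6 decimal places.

Checks pass: Σm=0; 8 even; l₃=3∈[3,5].
(2·1+1)(2·4+1)(2·3+1) = 189
Δ: 2! 0! 6! / 9! → 1/252
sum: t=1:−1/36 = -1/36
3j²(1 4 3; 0 0 0) = Δ·Π!·Σ² = 4/63  (sign +1)
sum: t=1:−1/120 = -1/120
3j²(1 4 3; 0 2 -2) = Δ·Π!·Σ² = 1/21  (sign +1)
combine: 4πI² = 189·4/63·1/21 = 4/7
take √, sign +1: I = 0.21324362

0.213244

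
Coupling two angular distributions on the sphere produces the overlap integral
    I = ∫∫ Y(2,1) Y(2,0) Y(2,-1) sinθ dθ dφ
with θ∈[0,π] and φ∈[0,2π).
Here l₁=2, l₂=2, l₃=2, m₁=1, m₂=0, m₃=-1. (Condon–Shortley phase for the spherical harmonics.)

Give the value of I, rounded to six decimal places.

Checks pass: Σm=0; 6 even; l₃=2∈[0,4].
(2·2+1)(2·2+1)(2·2+1) = 125
Δ: 2! 2! 2! / 7! → 1/630
sum: t=0:+1/8 t=1:−1/1 t=2:+1/8 = -3/4
3j²(2 2 2; 0 0 0) = Δ·Π!·Σ² = 2/35  (sign -1)
sum: t=0:+1/4 t=1:−1/2 = -1/4
3j²(2 2 2; 1 0 -1) = Δ·Π!·Σ² = 1/70  (sign +1)
combine: 4πI² = 125·2/35·1/70 = 5/49
take √, sign -1: I = -0.09011188

-0.090112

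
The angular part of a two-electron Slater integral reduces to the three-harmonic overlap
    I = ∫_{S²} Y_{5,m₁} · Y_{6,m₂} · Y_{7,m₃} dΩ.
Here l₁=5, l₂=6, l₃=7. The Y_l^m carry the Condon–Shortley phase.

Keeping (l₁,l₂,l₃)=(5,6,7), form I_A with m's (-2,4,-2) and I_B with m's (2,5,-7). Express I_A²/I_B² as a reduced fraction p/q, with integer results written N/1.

Shared (l₁,l₂,l₃)=(5,6,7): N and (l;000)² cancel in I_A²/I_B².
A: Δ = 4!·6!·8!/19! = 1/174594420; Racah Σ t=2..4: t=2:+1/19353600 t=3:−1/1451520 t=4:+1/1244160 = 29/174182400; ⇒ 3j(5 6 7; -2 4 -2)² = 841/554268, sgn -1
B: Δ = 4!·6!·8!/19! = 1/174594420; Racah Σ t=3..3: t=3:−1/174182400 = -1/174182400; ⇒ 3j(5 6 7; 2 5 -7)² = 77/3876, sgn -1
I_A²/I_B² = (841/554268)/(77/3876) = 841/11011

841/11011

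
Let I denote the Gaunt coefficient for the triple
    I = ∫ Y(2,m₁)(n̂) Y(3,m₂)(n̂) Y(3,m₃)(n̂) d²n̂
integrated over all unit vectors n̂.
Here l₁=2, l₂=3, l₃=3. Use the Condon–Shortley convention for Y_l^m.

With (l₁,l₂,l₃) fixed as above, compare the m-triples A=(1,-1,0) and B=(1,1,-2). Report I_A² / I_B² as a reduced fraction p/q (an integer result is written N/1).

2/15

Shared (l₁,l₂,l₃)=(2,3,3): N and (l;000)² cancel in I_A²/I_B².
A: Δ = 2!·2!·4!/9! = 1/3780; Racah Σ t=0..1: t=0:+1/8 t=1:−1/12 = 1/24; ⇒ 3j(2 3 3; 1 -1 0)² = 1/210, sgn -1
B: Δ = 2!·2!·4!/9! = 1/3780; Racah Σ t=0..1: t=0:+1/48 t=1:−1/12 = -1/16; ⇒ 3j(2 3 3; 1 1 -2)² = 1/28, sgn +1
I_A²/I_B² = (1/210)/(1/28) = 2/15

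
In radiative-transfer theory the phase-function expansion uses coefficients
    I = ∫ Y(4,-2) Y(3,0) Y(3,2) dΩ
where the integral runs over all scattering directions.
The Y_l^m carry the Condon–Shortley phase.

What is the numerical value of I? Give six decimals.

Rules hold: Σm=0, L=10 even, 1≤3≤7.
N = 9·7·7 = 441
Δ = 4!·4!·2!/11! = 1/34650
Racah Σ t=1..3: t=1:−1/72 t=2:+1/16 t=3:−1/72 = 5/144
⇒ 3j(4 3 3; 0 0 0)² = 2/77, sgn -1
Racah Σ t=2..3: t=2:+1/96 t=3:−1/72 = -1/288
⇒ 3j(4 3 3; -2 0 2)² = 1/462, sgn +1
4πI² = N·(3j₀)²·(3jₘ)² = 3/121
I = -1·√(0.0247934/4π) = -0.04441841

-0.044418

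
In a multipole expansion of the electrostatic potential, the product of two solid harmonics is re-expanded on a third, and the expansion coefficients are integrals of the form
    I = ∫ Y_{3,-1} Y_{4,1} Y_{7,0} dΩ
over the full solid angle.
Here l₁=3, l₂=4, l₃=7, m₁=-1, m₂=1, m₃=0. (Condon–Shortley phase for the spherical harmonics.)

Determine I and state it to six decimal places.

0.182674

Checks pass: Σm=0; 14 even; l₃=7∈[1,7].
(2·3+1)(2·4+1)(2·7+1) = 945
Δ: 0! 6! 8! / 15! → 1/45045
sum: t=0:+1/20736 = 1/20736
3j²(3 4 7; 0 0 0) = Δ·Π!·Σ² = 35/1287  (sign -1)
sum: t=0:+1/34560 = 1/34560
3j²(3 4 7; -1 1 0) = Δ·Π!·Σ² = 7/429  (sign -1)
combine: 4πI² = 945·35/1287·7/429 = 8575/20449
take √, sign +1: I = 0.18267373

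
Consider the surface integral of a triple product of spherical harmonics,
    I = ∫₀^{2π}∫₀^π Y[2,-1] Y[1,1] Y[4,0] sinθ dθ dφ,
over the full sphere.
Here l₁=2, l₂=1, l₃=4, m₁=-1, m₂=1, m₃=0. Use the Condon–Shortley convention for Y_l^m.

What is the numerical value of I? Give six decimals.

0.000000

l₃=4 ∉ [1,3] — triangle fails ⇒ I = 0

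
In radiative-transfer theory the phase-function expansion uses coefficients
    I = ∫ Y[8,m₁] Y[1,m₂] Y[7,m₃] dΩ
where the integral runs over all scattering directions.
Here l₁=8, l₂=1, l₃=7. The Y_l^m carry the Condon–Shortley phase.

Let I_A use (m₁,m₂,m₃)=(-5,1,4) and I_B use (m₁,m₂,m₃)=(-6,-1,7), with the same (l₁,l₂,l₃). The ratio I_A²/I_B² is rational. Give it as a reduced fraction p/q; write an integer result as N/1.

78/1

l's match ⇒ only the (l;m) 3-j factors differ between A and B.
A: triangle coeff Δ(8,1,7) = 1/2040; Σ_t [2,2]: t=2:+1/479001600 = 1/479001600; (3j)²=13/340 [(8 1 7; -5 1 4)], sign=-1
B: triangle coeff Δ(8,1,7) = 1/2040; Σ_t [0,0]: t=0:+1/174356582400 = 1/174356582400; (3j)²=1/2040 [(8 1 7; -6 -1 7)], sign=+1
I_A²/I_B² = (13/340)/(1/2040) = 78/1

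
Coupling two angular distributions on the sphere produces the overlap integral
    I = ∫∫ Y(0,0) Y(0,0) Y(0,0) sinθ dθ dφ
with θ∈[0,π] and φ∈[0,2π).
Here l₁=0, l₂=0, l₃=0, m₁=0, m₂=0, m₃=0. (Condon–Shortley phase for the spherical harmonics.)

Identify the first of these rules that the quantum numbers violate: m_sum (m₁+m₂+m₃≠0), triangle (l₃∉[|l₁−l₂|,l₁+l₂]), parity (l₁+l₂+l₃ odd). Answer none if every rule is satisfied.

azimuthal sum: 0 + 0 + 0 = 0  ✓
0 ≤ 0 ≤ 0 (triangle on l)  ✓
L = 0 + 0 + 0 = 0 (even)  ✓

none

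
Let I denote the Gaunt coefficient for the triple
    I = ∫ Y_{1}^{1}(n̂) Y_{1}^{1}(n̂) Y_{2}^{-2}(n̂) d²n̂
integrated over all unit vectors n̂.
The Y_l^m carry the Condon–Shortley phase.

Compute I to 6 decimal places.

m-sum 0 ✓  L=4 even ✓  0≤2≤2 ✓
Π(2lᵢ+1) = 3×3×5 = 45
triangle coeff Δ(1,1,2) = 1/30
Σ_t [0,0]: t=0:+1/1 = 1/1
(3j)²=2/15 [(1 1 2; 0 0 0)], sign=+1
Σ_t [0,0]: t=0:+1/4 = 1/4
(3j)²=1/5 [(1 1 2; 1 1 -2)], sign=+1
⇒ 4πI² = 6/5
I = (+1)√(6/5/(4π)) = 0.30901936

0.309019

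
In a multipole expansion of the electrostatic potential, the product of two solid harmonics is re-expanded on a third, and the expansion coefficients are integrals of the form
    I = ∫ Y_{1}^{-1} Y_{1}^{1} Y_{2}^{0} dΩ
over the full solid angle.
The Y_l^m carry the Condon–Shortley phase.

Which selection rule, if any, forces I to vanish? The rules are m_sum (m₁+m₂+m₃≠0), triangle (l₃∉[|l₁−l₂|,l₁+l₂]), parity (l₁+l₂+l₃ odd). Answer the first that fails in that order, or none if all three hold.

none

m₁+m₂+m₃ = -1 + 1 + 0 = 0  ✓
triangle: |1−1|=0 ≤ l₃=2 ≤ 1+1=2  ✓
parity: l₁+l₂+l₃ = 4 is even  ✓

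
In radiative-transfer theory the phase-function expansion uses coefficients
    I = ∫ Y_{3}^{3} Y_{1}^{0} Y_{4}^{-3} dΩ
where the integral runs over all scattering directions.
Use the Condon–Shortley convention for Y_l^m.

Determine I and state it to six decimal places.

-0.162868

m-sum 0 ✓  L=8 even ✓  2≤4≤4 ✓
Π(2lᵢ+1) = 7×3×9 = 189
triangle coeff Δ(3,1,4) = 1/252
Σ_t [0,0]: t=0:+1/36 = 1/36
(3j)²=4/63 [(3 1 4; 0 0 0)], sign=+1
Σ_t [0,0]: t=0:+1/720 = 1/720
(3j)²=1/36 [(3 1 4; 3 0 -3)], sign=-1
⇒ 4πI² = 1/3
I = (-1)√(1/3/(4π)) = -0.16286750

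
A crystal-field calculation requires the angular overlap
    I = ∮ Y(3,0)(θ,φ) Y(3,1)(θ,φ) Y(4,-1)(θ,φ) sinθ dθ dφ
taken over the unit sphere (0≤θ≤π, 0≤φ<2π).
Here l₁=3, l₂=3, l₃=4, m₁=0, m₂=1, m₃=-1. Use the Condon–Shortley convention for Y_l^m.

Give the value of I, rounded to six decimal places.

Rules hold: Σm=0, L=10 even, 0≤4≤6.
N = 7·7·9 = 441
Δ = 2!·4!·4!/11! = 1/34650
Racah Σ t=0..2: t=0:+1/72 t=1:−1/16 t=2:+1/72 = -5/144
⇒ 3j(3 3 4; 0 0 0)² = 2/77, sgn -1
Racah Σ t=0..2: t=0:+1/288 t=1:−1/24 t=2:+1/48 = -5/288
⇒ 3j(3 3 4; 0 1 -1)² = 5/462, sgn +1
4πI² = N·(3j₀)²·(3jₘ)² = 15/121
I = -1·√(0.123967/4π) = -0.09932258

-0.099323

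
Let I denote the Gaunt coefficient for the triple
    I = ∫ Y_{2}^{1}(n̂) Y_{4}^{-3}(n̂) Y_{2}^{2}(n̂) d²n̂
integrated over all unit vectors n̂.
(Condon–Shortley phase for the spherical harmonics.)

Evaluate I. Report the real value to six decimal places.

-0.238414

Rules hold: Σm=0, L=8 even, 2≤2≤6.
N = 5·9·5 = 225
Δ = 4!·0!·4!/9! = 1/630
Racah Σ t=2..2: t=2:+1/16 = 1/16
⇒ 3j(2 4 2; 0 0 0)² = 2/35, sgn +1
Racah Σ t=1..1: t=1:−1/144 = -1/144
⇒ 3j(2 4 2; 1 -3 2)² = 1/18, sgn -1
4πI² = N·(3j₀)²·(3jₘ)² = 5/7
I = -1·√(0.714286/4π) = -0.23841361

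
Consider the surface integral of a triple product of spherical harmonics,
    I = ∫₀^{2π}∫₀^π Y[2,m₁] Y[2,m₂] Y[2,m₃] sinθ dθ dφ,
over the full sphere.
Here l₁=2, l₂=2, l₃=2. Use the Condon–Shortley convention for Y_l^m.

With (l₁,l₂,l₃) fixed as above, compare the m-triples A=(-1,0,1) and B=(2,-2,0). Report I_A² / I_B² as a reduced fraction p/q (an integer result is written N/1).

l's match ⇒ only the (l;m) 3-j factors differ between A and B.
A: triangle coeff Δ(2,2,2) = 1/630; Σ_t [1,2]: t=1:−1/2 t=2:+1/4 = -1/4; (3j)²=1/70 [(2 2 2; -1 0 1)], sign=+1
B: triangle coeff Δ(2,2,2) = 1/630; Σ_t [0,0]: t=0:+1/8 = 1/8; (3j)²=2/35 [(2 2 2; 2 -2 0)], sign=+1
I_A²/I_B² = (1/70)/(2/35) = 1/4

1/4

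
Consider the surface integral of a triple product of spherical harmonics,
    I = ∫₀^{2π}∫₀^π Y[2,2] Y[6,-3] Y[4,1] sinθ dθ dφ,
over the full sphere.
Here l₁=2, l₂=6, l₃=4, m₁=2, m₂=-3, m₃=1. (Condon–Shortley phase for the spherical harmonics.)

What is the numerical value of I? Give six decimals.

-0.178526

Rules hold: Σm=0, L=12 even, 4≤4≤8.
N = 5·13·9 = 585
Δ = 4!·0!·8!/13! = 1/6435
Racah Σ t=2..2: t=2:+1/2304 = 1/2304
⇒ 3j(2 6 4; 0 0 0)² = 5/143, sgn +1
Racah Σ t=0..0: t=0:+1/17280 = 1/17280
⇒ 3j(2 6 4; 2 -3 1)² = 14/715, sgn -1
4πI² = N·(3j₀)²·(3jₘ)² = 630/1573
I = -1·√(0.400509/4π) = -0.17852580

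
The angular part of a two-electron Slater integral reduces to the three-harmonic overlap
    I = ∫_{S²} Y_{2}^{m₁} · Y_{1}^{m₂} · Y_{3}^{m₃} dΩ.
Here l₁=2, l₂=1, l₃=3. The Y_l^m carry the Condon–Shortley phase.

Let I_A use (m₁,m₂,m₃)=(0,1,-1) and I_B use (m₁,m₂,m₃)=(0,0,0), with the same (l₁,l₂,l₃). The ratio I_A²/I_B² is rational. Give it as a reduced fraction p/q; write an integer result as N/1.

2/3

l's match ⇒ only the (l;m) 3-j factors differ between A and B.
A: triangle coeff Δ(2,1,3) = 1/105; Σ_t [0,0]: t=0:+1/8 = 1/8; (3j)²=2/35 [(2 1 3; 0 1 -1)], sign=+1
B: triangle coeff Δ(2,1,3) = 1/105; Σ_t [0,0]: t=0:+1/4 = 1/4; (3j)²=3/35 [(2 1 3; 0 0 0)], sign=-1
I_A²/I_B² = (2/35)/(3/35) = 2/3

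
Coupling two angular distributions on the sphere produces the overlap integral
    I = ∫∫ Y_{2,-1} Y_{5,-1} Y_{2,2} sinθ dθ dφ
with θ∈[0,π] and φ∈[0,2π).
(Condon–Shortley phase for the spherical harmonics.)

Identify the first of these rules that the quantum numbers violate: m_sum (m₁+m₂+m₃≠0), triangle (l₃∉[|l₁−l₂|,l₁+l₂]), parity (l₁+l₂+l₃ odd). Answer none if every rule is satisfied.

triangle

Σmᵢ = 0  ✓
l₃∈[|l₁−l₂|,l₁+l₂]=[3,7], have l₃=2  ✗
Σlᵢ = 9 ⇒ odd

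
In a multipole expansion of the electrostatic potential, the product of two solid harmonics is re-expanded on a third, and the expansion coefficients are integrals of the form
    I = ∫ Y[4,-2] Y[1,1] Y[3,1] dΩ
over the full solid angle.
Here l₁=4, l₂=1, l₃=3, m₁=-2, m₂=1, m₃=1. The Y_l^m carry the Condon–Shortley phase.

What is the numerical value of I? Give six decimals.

m-sum 0 ✓  L=8 even ✓  3≤3≤5 ✓
Π(2lᵢ+1) = 9×3×7 = 189
triangle coeff Δ(4,1,3) = 1/252
Σ_t [1,1]: t=1:−1/36 = -1/36
(3j)²=4/63 [(4 1 3; 0 0 0)], sign=+1
Σ_t [2,2]: t=2:+1/96 = 1/96
(3j)²=5/84 [(4 1 3; -2 1 1)], sign=+1
⇒ 4πI² = 5/7
I = (+1)√(5/7/(4π)) = 0.23841361

0.238414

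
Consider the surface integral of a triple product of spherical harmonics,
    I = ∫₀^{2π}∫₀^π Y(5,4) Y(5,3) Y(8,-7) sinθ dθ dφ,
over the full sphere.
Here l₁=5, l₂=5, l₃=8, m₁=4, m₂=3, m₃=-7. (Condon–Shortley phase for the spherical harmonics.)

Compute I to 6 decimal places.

-0.103694

m-sum 0 ✓  L=18 even ✓  0≤8≤10 ✓
Π(2lᵢ+1) = 11×11×17 = 2057
triangle coeff Δ(5,5,8) = 1/37413090
Σ_t [0,2]: t=0:+1/1036800 t=1:−1/331776 t=2:+1/1036800 = -1/921600
(3j)²=490/46189 [(5 5 8; 0 0 0)], sign=-1
Σ_t [0,1]: t=0:+1/406425600 t=1:−1/203212800 = -1/406425600
(3j)²=2/323 [(5 5 8; 4 3 -7)], sign=+1
⇒ 4πI² = 10780/79781
I = (-1)√(10780/79781/(4π)) = -0.10369426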